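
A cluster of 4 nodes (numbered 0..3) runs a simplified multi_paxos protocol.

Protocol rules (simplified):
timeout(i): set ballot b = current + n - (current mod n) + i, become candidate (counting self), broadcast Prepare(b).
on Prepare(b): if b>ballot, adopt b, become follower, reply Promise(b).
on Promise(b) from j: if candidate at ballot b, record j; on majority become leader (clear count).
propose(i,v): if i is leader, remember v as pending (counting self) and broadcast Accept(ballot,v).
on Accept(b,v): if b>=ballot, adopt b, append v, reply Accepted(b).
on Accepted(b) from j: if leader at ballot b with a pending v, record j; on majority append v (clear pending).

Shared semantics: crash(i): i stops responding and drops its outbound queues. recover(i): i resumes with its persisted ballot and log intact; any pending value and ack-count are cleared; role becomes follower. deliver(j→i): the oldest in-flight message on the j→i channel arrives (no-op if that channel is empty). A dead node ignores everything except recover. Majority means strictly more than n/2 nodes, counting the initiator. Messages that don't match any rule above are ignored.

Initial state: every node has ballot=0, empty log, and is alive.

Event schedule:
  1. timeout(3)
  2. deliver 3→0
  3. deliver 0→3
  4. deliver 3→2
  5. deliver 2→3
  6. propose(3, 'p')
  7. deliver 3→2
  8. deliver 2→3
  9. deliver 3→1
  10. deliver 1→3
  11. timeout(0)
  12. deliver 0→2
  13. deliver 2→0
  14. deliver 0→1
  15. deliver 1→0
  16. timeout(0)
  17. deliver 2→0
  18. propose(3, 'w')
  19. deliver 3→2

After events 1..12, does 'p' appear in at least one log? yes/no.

step 1 timeout(3): 3={cand,b=7,log=-}
step 2 deliver 3→0: 0={foll,b=7,log=-}
step 3 deliver 0→3: —
step 4 deliver 3→2: 2={foll,b=7,log=-}
step 5 deliver 2→3: 3={lead,b=7,log=-}
step 6 propose(3,'p'): —
step 7 deliver 3→2: 2={foll,b=7,log=p}
step 8 deliver 2→3: —
step 9 deliver 3→1: 1={foll,b=7,log=-}
step 10 deliver 1→3: —
step 11 timeout(0): 0={cand,b=8,log=-}
step 12 deliver 0→2: 2={foll,b=8,log=p}

yes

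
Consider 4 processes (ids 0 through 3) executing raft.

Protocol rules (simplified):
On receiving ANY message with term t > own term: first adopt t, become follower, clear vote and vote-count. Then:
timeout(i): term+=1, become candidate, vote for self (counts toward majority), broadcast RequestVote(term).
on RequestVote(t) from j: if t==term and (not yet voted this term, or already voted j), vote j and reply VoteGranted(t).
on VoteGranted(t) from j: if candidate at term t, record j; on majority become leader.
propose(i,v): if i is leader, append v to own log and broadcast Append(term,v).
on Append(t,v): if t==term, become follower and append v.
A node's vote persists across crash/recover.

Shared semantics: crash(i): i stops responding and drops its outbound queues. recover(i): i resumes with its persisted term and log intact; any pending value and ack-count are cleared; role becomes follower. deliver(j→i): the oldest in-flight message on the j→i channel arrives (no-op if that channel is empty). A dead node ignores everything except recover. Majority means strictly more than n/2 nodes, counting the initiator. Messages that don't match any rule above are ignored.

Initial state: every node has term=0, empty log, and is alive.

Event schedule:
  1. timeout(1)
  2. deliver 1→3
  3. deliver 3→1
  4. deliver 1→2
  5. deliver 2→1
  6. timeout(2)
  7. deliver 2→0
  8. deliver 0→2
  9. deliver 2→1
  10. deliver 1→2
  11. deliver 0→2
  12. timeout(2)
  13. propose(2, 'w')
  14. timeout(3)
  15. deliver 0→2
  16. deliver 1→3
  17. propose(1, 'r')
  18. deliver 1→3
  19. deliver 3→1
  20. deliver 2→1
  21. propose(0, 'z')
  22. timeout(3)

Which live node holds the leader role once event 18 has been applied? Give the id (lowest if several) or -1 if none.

1. timeout(1):  <1:cand t1 ->
2. deliver 1→3:  <3:foll t1 ->
3. deliver 3→1:  nop
4. deliver 1→2:  <2:foll t1 ->
5. deliver 2→1:  <1:lead t1 ->
6. timeout(2):  <2:cand t2 ->
7. deliver 2→0:  <0:foll t2 ->
8. deliver 0→2:  nop
9. deliver 2→1:  <1:foll t2 ->
10. deliver 1→2:  <2:lead t2 ->
11. deliver 0→2:  nop
12. timeout(2):  <2:cand t3 ->
13. propose(2,'w'):  nop
14. timeout(3):  <3:cand t2 ->
15. deliver 0→2:  nop
16. deliver 1→3:  nop
17. propose(1,'r'):  nop
18. deliver 1→3:  nop

-1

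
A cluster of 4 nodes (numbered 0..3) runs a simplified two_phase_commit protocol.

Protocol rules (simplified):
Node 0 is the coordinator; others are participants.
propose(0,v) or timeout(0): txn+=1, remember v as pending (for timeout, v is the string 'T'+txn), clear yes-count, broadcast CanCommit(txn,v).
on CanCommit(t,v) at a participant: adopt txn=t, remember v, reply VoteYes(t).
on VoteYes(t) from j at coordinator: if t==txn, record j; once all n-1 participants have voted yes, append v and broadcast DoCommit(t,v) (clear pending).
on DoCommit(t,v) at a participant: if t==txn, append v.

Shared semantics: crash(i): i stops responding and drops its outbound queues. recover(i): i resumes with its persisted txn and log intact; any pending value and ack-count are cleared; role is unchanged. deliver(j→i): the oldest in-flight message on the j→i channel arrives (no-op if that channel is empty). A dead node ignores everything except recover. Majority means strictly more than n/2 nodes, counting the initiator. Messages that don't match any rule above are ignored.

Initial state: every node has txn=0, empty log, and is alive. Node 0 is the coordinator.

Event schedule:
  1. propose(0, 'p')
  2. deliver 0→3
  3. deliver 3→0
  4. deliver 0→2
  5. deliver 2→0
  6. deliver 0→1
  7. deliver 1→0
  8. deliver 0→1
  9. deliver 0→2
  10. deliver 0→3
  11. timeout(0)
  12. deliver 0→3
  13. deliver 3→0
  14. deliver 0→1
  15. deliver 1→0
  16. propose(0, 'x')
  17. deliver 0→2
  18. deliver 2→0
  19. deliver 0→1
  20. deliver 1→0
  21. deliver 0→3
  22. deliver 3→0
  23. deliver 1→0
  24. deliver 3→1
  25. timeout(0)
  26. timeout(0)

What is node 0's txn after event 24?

3

step 1 propose(0,'p'): 0={coor,t=1,log=-}
step 2 deliver 0→3: 3={part,t=1,log=-}
step 3 deliver 3→0: —
step 4 deliver 0→2: 2={part,t=1,log=-}
step 5 deliver 2→0: —
step 6 deliver 0→1: 1={part,t=1,log=-}
step 7 deliver 1→0: 0={coor,t=1,log=p}
step 8 deliver 0→1: 1={part,t=1,log=p}
step 9 deliver 0→2: 2={part,t=1,log=p}
step 10 deliver 0→3: 3={part,t=1,log=p}
step 11 timeout(0): 0={coor,t=2,log=p}
step 12 deliver 0→3: 3={part,t=2,log=p}
step 13 deliver 3→0: —
step 14 deliver 0→1: 1={part,t=2,log=p}
step 15 deliver 1→0: —
step 16 propose(0,'x'): 0={coor,t=3,log=p}
step 17 deliver 0→2: 2={part,t=2,log=p}
step 18 deliver 2→0: —
step 19 deliver 0→1: 1={part,t=3,log=p}
step 20 deliver 1→0: —
step 21 deliver 0→3: 3={part,t=3,log=p}
step 22 deliver 3→0: —
step 23 deliver 1→0: —
step 24 deliver 3→1: —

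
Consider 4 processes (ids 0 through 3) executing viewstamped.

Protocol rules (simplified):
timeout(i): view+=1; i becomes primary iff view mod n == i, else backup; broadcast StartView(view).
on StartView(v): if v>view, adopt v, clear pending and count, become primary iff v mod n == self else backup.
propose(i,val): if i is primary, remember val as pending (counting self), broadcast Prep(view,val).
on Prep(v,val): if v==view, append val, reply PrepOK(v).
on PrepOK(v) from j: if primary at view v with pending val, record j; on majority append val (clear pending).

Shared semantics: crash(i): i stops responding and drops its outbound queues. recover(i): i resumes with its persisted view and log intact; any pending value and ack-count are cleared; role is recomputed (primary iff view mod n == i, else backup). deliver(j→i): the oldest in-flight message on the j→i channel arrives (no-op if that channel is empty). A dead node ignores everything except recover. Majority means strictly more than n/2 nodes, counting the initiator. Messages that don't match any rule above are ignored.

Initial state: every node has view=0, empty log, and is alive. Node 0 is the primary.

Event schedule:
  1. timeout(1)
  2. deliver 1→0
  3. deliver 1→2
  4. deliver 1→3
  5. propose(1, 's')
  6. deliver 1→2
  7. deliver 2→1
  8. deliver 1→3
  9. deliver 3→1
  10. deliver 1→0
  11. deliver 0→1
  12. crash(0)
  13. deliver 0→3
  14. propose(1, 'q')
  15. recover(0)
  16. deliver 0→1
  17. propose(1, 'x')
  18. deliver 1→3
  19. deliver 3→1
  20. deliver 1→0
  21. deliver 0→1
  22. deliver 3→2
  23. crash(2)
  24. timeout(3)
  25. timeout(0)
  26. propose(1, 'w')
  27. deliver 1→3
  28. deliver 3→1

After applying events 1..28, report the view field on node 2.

1

[1] timeout(1) → N1(prim v1 [-])
[2] deliver 1→0 → N0(back v1 [-])
[3] deliver 1→2 → N2(back v1 [-])
[4] deliver 1→3 → N3(back v1 [-])
[5] propose(1,'s') → ∅
[6] deliver 1→2 → N2(back v1 [s])
[7] deliver 2→1 → ∅
[8] deliver 1→3 → N3(back v1 [s])
[9] deliver 3→1 → N1(prim v1 [s])
[10] deliver 1→0 → N0(back v1 [s])
[11] deliver 0→1 → ∅
[12] crash(0) → N0(✗back v1 [s])
[13] deliver 0→3 → ∅
[14] propose(1,'q') → ∅
[15] recover(0) → N0(back v1 [s])
[16] deliver 0→1 → ∅
[17] propose(1,'x') → ∅
[18] deliver 1→3 → N3(back v1 [s,q])
[19] deliver 3→1 → ∅
[20] deliver 1→0 → N0(back v1 [s,q])
[21] deliver 0→1 → N1(prim v1 [s,x])
[22] deliver 3→2 → ∅
[23] crash(2) → N2(✗back v1 [s])
[24] timeout(3) → N3(back v2 [s,q])
[25] timeout(0) → N0(back v2 [s,q])
[26] propose(1,'w') → ∅
[27] deliver 1→3 → ∅
[28] deliver 3→1 → N1(back v2 [s,x])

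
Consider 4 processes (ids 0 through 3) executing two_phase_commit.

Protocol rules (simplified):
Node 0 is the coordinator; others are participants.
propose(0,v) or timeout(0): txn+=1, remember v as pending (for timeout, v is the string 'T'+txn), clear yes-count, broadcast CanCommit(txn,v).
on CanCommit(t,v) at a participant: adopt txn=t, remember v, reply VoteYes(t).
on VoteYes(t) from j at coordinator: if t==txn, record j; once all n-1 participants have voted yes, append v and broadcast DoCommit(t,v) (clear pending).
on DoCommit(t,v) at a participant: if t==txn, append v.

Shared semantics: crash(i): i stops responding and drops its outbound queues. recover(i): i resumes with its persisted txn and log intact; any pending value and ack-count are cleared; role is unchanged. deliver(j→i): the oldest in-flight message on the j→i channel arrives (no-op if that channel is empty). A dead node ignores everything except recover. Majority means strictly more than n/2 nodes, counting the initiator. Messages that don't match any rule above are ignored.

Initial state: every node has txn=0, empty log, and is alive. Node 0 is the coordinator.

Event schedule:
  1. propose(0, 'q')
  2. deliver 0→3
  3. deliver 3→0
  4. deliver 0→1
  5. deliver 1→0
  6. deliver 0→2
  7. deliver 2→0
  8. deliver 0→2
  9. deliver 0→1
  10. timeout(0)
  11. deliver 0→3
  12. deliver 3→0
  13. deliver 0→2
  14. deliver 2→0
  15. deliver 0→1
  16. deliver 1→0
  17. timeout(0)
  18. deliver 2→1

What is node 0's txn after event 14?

2

after 1 — propose(0,'q'): n0:coor/t1/[-]
after 2 — deliver 0→3: n3:part/t1/[-]
after 3 — deliver 3→0: ·
after 4 — deliver 0→1: n1:part/t1/[-]
after 5 — deliver 1→0: ·
after 6 — deliver 0→2: n2:part/t1/[-]
after 7 — deliver 2→0: n0:coor/t1/[q]
after 8 — deliver 0→2: n2:part/t1/[q]
after 9 — deliver 0→1: n1:part/t1/[q]
after 10 — timeout(0): n0:coor/t2/[q]
after 11 — deliver 0→3: n3:part/t1/[q]
after 12 — deliver 3→0: ·
after 13 — deliver 0→2: n2:part/t2/[q]
after 14 — deliver 2→0: ·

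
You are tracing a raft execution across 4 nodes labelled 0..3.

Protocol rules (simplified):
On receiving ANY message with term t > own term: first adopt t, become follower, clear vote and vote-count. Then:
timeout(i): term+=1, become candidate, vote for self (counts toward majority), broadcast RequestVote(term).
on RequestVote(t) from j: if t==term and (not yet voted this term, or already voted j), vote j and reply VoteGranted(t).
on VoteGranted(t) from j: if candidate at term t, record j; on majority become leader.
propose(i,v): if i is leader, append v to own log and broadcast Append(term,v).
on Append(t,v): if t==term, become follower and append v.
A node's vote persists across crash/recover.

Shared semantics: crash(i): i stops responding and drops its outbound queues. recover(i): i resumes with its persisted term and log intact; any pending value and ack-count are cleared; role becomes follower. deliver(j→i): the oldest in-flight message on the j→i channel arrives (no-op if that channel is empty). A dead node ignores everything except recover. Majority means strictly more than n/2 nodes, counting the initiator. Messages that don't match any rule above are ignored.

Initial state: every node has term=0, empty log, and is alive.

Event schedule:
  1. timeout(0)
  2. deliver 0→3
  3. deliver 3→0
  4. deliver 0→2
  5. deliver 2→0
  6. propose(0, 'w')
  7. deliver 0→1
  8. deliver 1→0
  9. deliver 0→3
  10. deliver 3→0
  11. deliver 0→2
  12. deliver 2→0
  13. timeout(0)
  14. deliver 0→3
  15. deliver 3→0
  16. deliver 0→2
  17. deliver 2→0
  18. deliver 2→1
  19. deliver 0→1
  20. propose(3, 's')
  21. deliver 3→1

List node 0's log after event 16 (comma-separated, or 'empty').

[1] timeout(0) → N0(cand t1 [-])
[2] deliver 0→3 → N3(foll t1 [-])
[3] deliver 3→0 → ∅
[4] deliver 0→2 → N2(foll t1 [-])
[5] deliver 2→0 → N0(lead t1 [-])
[6] propose(0,'w') → N0(lead t1 [w])
[7] deliver 0→1 → N1(foll t1 [-])
[8] deliver 1→0 → ∅
[9] deliver 0→3 → N3(foll t1 [w])
[10] deliver 3→0 → ∅
[11] deliver 0→2 → N2(foll t1 [w])
[12] deliver 2→0 → ∅
[13] timeout(0) → N0(cand t2 [w])
[14] deliver 0→3 → N3(foll t2 [w])
[15] deliver 3→0 → ∅
[16] deliver 0→2 → N2(foll t2 [w])

w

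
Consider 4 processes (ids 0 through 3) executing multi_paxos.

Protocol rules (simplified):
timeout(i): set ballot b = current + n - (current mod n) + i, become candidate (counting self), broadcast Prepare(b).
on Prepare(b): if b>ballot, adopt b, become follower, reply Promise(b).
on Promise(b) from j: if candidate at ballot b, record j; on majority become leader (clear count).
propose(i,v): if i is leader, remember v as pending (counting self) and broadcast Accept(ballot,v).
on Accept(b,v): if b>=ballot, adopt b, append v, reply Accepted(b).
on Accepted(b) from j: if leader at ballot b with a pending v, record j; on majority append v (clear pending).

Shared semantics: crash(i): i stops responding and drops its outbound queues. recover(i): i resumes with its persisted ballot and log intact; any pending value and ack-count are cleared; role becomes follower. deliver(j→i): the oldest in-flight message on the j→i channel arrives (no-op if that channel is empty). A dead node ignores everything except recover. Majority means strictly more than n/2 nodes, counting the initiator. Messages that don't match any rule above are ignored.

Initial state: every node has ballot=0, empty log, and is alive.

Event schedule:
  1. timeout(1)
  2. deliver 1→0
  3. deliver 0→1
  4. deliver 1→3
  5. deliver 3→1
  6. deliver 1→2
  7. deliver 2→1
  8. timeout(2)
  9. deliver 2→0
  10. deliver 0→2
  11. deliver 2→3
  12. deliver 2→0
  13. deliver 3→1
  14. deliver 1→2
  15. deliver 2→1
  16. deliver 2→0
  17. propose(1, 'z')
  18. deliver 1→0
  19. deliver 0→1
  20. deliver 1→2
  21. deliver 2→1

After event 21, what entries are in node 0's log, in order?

[1] timeout(1) → N1(cand b5 [-])
[2] deliver 1→0 → N0(foll b5 [-])
[3] deliver 0→1 → ∅
[4] deliver 1→3 → N3(foll b5 [-])
[5] deliver 3→1 → N1(lead b5 [-])
[6] deliver 1→2 → N2(foll b5 [-])
[7] deliver 2→1 → ∅
[8] timeout(2) → N2(cand b10 [-])
[9] deliver 2→0 → N0(foll b10 [-])
[10] deliver 0→2 → ∅
[11] deliver 2→3 → N3(foll b10 [-])
[12] deliver 2→0 → ∅
[13] deliver 3→1 → ∅
[14] deliver 1→2 → ∅
[15] deliver 2→1 → N1(foll b10 [-])
[16] deliver 2→0 → ∅
[17] propose(1,'z') → ∅
[18] deliver 1→0 → ∅
[19] deliver 0→1 → ∅
[20] deliver 1→2 → N2(lead b10 [-])
[21] deliver 2→1 → ∅

empty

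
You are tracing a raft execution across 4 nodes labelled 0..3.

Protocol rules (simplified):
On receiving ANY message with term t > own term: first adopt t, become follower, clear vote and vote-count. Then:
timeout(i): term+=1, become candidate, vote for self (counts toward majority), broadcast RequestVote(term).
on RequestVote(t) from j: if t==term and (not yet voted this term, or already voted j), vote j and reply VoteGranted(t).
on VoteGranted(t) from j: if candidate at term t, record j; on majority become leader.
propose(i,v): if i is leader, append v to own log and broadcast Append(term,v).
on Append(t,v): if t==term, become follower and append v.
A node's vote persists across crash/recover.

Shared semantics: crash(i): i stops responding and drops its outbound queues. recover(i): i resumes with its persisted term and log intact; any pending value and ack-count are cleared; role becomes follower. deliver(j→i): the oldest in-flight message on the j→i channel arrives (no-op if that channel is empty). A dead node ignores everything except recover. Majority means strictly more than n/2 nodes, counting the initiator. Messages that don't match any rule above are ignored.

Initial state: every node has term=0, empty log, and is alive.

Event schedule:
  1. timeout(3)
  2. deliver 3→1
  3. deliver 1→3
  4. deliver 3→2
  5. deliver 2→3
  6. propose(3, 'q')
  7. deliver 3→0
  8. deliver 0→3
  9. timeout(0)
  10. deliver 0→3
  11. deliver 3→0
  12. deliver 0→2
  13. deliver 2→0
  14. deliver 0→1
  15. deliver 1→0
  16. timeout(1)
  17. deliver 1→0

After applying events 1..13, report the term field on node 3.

[1] timeout(3) → N3(cand t1 [-])
[2] deliver 3→1 → N1(foll t1 [-])
[3] deliver 1→3 → ∅
[4] deliver 3→2 → N2(foll t1 [-])
[5] deliver 2→3 → N3(lead t1 [-])
[6] propose(3,'q') → N3(lead t1 [q])
[7] deliver 3→0 → N0(foll t1 [-])
[8] deliver 0→3 → ∅
[9] timeout(0) → N0(cand t2 [-])
[10] deliver 0→3 → N3(foll t2 [q])
[11] deliver 3→0 → ∅
[12] deliver 0→2 → N2(foll t2 [-])
[13] deliver 2→0 → ∅

2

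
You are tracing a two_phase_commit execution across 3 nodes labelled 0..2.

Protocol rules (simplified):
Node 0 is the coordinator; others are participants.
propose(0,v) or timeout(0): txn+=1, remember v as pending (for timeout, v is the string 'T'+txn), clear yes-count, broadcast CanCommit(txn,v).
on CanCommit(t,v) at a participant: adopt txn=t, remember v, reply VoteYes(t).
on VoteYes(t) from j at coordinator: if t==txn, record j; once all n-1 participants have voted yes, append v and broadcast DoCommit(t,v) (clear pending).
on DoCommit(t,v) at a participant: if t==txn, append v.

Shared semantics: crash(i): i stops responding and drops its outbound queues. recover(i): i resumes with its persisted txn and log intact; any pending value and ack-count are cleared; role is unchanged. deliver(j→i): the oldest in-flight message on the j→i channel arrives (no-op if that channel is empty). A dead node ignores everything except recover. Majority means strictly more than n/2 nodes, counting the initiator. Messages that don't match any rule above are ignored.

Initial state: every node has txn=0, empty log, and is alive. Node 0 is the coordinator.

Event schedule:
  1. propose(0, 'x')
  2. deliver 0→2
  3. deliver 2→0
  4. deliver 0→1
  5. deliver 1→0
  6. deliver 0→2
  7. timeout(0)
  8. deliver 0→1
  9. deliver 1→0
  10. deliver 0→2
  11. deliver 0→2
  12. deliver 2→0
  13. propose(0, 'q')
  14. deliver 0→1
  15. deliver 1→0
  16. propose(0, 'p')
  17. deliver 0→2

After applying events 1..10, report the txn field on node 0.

2

e1 propose(0,'x'): 0[coor,t=1,-]
e2 deliver 0→2: 2[part,t=1,-]
e3 deliver 2→0: ·
e4 deliver 0→1: 1[part,t=1,-]
e5 deliver 1→0: 0[coor,t=1,x]
e6 deliver 0→2: 2[part,t=1,x]
e7 timeout(0): 0[coor,t=2,x]
e8 deliver 0→1: 1[part,t=1,x]
e9 deliver 1→0: ·
e10 deliver 0→2: 2[part,t=2,x]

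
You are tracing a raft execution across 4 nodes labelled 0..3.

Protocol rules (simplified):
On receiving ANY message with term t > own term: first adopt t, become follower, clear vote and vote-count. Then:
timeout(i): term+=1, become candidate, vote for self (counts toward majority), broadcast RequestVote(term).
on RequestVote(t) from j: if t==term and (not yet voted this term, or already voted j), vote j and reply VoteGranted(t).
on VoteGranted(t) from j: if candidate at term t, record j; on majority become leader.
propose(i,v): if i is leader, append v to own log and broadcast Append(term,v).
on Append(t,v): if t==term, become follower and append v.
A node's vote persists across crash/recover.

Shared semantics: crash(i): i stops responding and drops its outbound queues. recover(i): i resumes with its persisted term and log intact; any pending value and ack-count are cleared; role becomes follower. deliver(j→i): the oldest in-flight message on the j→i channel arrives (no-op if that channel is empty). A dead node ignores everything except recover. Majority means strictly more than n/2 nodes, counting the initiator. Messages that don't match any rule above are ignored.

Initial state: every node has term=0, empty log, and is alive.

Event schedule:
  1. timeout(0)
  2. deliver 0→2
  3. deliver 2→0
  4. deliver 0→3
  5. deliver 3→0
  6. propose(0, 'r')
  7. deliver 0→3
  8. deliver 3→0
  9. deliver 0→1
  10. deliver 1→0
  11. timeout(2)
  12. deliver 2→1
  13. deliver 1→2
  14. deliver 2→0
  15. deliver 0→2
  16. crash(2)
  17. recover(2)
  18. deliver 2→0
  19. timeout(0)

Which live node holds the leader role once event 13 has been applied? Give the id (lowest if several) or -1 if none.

0

e1 timeout(0): 0[cand,t=1,-]
e2 deliver 0→2: 2[foll,t=1,-]
e3 deliver 2→0: ·
e4 deliver 0→3: 3[foll,t=1,-]
e5 deliver 3→0: 0[lead,t=1,-]
e6 propose(0,'r'): 0[lead,t=1,r]
e7 deliver 0→3: 3[foll,t=1,r]
e8 deliver 3→0: ·
e9 deliver 0→1: 1[foll,t=1,-]
e10 deliver 1→0: ·
e11 timeout(2): 2[cand,t=2,-]
e12 deliver 2→1: 1[foll,t=2,-]
e13 deliver 1→2: ·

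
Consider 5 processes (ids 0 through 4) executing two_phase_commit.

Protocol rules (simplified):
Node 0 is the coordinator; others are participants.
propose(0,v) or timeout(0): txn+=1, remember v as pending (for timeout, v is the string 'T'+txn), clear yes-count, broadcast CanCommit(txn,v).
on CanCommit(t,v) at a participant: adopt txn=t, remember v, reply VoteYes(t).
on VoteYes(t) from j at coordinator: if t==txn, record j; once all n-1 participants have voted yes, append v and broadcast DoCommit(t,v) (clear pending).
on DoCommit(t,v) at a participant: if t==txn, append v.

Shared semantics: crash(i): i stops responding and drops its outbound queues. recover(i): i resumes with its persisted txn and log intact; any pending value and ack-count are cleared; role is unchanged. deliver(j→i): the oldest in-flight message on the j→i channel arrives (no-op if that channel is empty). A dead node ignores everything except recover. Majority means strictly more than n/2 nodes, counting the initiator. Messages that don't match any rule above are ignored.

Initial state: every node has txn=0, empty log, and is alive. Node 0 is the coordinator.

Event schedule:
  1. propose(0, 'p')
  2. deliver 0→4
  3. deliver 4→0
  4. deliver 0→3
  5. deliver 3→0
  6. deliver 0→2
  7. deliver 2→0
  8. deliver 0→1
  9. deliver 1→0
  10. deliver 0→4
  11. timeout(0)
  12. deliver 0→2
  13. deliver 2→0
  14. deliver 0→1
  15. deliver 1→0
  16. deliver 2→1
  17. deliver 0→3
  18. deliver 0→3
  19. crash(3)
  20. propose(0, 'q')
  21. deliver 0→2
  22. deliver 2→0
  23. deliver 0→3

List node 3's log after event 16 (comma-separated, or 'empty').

empty

step 1 propose(0,'p'): 0={coor,t=1,log=-}
step 2 deliver 0→4: 4={part,t=1,log=-}
step 3 deliver 4→0: —
step 4 deliver 0→3: 3={part,t=1,log=-}
step 5 deliver 3→0: —
step 6 deliver 0→2: 2={part,t=1,log=-}
step 7 deliver 2→0: —
step 8 deliver 0→1: 1={part,t=1,log=-}
step 9 deliver 1→0: 0={coor,t=1,log=p}
step 10 deliver 0→4: 4={part,t=1,log=p}
step 11 timeout(0): 0={coor,t=2,log=p}
step 12 deliver 0→2: 2={part,t=1,log=p}
step 13 deliver 2→0: —
step 14 deliver 0→1: 1={part,t=1,log=p}
step 15 deliver 1→0: —
step 16 deliver 2→1: —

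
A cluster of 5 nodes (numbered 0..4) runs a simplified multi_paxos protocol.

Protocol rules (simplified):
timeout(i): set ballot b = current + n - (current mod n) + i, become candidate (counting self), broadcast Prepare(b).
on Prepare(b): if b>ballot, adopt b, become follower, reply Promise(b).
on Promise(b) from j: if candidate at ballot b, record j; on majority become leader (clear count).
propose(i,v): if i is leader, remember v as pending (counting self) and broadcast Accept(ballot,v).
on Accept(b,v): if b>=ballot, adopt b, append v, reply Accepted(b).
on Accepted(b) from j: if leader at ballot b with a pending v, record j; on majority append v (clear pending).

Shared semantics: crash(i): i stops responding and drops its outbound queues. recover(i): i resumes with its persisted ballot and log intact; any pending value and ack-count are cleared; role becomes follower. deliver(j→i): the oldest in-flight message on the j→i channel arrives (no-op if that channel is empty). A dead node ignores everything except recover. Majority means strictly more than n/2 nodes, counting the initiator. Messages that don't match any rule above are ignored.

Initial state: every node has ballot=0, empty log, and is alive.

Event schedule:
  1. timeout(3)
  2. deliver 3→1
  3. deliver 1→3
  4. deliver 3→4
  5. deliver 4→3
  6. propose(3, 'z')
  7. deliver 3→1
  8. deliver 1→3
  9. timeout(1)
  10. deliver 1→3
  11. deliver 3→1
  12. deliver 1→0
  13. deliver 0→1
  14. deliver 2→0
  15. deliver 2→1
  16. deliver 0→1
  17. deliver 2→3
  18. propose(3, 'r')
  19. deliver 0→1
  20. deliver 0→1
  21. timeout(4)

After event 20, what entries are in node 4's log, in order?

1. timeout(3):  <3:cand b8 ->
2. deliver 3→1:  <1:foll b8 ->
3. deliver 1→3:  nop
4. deliver 3→4:  <4:foll b8 ->
5. deliver 4→3:  <3:lead b8 ->
6. propose(3,'z'):  nop
7. deliver 3→1:  <1:foll b8 z>
8. deliver 1→3:  nop
9. timeout(1):  <1:cand b11 z>
10. deliver 1→3:  <3:foll b11 ->
11. deliver 3→1:  nop
12. deliver 1→0:  <0:foll b11 ->
13. deliver 0→1:  <1:lead b11 z>
14. deliver 2→0:  nop
15. deliver 2→1:  nop
16. deliver 0→1:  nop
17. deliver 2→3:  nop
18. propose(3,'r'):  nop
19. deliver 0→1:  nop
20. deliver 0→1:  nop

empty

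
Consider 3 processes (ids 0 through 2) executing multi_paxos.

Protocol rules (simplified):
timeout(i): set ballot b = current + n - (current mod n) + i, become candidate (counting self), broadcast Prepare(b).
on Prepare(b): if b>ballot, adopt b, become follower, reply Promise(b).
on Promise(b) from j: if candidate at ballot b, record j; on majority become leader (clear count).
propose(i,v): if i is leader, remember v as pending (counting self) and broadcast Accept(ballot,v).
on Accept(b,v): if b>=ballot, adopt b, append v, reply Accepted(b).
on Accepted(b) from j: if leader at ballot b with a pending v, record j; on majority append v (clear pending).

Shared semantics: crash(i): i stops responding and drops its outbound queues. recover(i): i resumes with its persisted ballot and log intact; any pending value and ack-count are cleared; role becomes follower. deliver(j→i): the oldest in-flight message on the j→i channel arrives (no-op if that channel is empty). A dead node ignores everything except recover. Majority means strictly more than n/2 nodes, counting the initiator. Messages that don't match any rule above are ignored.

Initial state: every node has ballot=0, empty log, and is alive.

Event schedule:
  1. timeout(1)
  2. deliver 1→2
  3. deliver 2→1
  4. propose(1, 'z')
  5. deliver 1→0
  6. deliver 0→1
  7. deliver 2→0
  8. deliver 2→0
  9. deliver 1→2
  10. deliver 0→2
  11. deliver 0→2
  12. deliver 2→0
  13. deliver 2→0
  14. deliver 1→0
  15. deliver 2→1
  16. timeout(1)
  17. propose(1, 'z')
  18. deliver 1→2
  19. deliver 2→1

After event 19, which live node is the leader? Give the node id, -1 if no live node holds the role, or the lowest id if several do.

e1 timeout(1): 1[cand,b=4,-]
e2 deliver 1→2: 2[foll,b=4,-]
e3 deliver 2→1: 1[lead,b=4,-]
e4 propose(1,'z'): ·
e5 deliver 1→0: 0[foll,b=4,-]
e6 deliver 0→1: ·
e7 deliver 2→0: ·
e8 deliver 2→0: ·
e9 deliver 1→2: 2[foll,b=4,z]
e10 deliver 0→2: ·
e11 deliver 0→2: ·
e12 deliver 2→0: ·
e13 deliver 2→0: ·
e14 deliver 1→0: 0[foll,b=4,z]
e15 deliver 2→1: 1[lead,b=4,z]
e16 timeout(1): 1[cand,b=7,z]
e17 propose(1,'z'): ·
e18 deliver 1→2: 2[foll,b=7,z]
e19 deliver 2→1: 1[lead,b=7,z]

1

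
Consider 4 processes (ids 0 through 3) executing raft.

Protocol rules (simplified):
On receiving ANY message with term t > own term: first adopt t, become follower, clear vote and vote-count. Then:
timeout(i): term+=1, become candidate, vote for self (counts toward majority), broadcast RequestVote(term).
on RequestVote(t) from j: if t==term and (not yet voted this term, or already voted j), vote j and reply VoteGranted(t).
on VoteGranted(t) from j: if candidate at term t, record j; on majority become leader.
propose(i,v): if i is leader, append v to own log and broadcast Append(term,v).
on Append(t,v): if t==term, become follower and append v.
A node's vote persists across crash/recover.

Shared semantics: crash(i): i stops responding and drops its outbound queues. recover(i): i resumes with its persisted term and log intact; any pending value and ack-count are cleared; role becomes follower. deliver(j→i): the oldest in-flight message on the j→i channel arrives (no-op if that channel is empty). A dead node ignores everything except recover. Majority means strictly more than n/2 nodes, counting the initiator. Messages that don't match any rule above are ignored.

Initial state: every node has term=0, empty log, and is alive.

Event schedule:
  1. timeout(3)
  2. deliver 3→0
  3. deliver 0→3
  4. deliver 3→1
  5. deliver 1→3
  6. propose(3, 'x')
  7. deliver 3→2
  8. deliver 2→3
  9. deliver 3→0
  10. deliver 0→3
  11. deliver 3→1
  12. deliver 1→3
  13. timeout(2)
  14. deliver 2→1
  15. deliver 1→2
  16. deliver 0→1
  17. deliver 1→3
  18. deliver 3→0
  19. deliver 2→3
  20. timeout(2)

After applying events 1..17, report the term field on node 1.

step 1 timeout(3): 3={cand,t=1,log=-}
step 2 deliver 3→0: 0={foll,t=1,log=-}
step 3 deliver 0→3: —
step 4 deliver 3→1: 1={foll,t=1,log=-}
step 5 deliver 1→3: 3={lead,t=1,log=-}
step 6 propose(3,'x'): 3={lead,t=1,log=x}
step 7 deliver 3→2: 2={foll,t=1,log=-}
step 8 deliver 2→3: —
step 9 deliver 3→0: 0={foll,t=1,log=x}
step 10 deliver 0→3: —
step 11 deliver 3→1: 1={foll,t=1,log=x}
step 12 deliver 1→3: —
step 13 timeout(2): 2={cand,t=2,log=-}
step 14 deliver 2→1: 1={foll,t=2,log=x}
step 15 deliver 1→2: —
step 16 deliver 0→1: —
step 17 deliver 1→3: —

2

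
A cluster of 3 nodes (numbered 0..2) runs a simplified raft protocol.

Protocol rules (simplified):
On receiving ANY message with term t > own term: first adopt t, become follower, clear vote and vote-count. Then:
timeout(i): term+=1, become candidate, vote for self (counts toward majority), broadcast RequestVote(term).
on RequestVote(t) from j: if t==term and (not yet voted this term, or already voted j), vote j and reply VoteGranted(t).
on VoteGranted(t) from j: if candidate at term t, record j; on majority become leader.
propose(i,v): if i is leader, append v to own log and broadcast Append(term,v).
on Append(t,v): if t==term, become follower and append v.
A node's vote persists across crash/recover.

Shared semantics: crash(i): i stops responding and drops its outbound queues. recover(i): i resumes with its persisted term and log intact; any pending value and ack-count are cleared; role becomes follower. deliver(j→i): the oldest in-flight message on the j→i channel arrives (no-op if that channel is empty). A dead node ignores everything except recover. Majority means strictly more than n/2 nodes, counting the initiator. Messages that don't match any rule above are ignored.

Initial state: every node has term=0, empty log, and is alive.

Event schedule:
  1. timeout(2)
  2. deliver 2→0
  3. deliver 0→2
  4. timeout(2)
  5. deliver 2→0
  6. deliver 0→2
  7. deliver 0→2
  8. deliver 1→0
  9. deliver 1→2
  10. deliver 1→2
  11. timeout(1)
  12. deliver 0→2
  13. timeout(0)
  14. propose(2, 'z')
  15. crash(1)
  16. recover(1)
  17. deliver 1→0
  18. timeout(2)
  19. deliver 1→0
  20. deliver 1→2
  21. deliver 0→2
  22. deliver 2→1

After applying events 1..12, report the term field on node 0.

2

1. timeout(2):  <2:cand t1 ->
2. deliver 2→0:  <0:foll t1 ->
3. deliver 0→2:  <2:lead t1 ->
4. timeout(2):  <2:cand t2 ->
5. deliver 2→0:  <0:foll t2 ->
6. deliver 0→2:  <2:lead t2 ->
7. deliver 0→2:  nop
8. deliver 1→0:  nop
9. deliver 1→2:  nop
10. deliver 1→2:  nop
11. timeout(1):  <1:cand t1 ->
12. deliver 0→2:  nop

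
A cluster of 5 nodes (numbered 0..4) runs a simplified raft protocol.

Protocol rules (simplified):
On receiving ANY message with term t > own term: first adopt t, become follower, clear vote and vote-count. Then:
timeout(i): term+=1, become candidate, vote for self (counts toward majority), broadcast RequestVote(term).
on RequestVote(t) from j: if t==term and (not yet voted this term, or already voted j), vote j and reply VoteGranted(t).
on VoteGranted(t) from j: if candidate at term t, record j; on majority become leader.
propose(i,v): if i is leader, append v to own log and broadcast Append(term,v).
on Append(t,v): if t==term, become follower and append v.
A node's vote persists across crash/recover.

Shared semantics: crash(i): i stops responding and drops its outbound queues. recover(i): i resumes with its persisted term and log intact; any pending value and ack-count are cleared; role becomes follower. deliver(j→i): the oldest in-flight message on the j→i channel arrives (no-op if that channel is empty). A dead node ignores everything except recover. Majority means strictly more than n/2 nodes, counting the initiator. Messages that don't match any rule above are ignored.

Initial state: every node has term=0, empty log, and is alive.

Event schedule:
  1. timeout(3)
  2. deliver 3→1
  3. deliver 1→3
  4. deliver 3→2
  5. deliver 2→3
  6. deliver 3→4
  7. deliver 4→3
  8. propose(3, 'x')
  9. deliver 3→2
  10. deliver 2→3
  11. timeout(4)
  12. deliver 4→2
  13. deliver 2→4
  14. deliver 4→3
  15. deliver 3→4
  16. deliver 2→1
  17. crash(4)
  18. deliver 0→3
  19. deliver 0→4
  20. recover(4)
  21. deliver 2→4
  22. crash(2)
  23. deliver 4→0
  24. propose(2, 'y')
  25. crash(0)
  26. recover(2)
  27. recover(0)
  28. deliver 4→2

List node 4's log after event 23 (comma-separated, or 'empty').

1. timeout(3):  <3:cand t1 ->
2. deliver 3→1:  <1:foll t1 ->
3. deliver 1→3:  nop
4. deliver 3→2:  <2:foll t1 ->
5. deliver 2→3:  <3:lead t1 ->
6. deliver 3→4:  <4:foll t1 ->
7. deliver 4→3:  nop
8. propose(3,'x'):  <3:lead t1 x>
9. deliver 3→2:  <2:foll t1 x>
10. deliver 2→3:  nop
11. timeout(4):  <4:cand t2 ->
12. deliver 4→2:  <2:foll t2 x>
13. deliver 2→4:  nop
14. deliver 4→3:  <3:foll t2 x>
15. deliver 3→4:  nop
16. deliver 2→1:  nop
17. crash(4):  <4:✗cand t2 ->
18. deliver 0→3:  nop
19. deliver 0→4:  nop
20. recover(4):  <4:foll t2 ->
21. deliver 2→4:  nop
22. crash(2):  <2:✗foll t2 x>
23. deliver 4→0:  nop

empty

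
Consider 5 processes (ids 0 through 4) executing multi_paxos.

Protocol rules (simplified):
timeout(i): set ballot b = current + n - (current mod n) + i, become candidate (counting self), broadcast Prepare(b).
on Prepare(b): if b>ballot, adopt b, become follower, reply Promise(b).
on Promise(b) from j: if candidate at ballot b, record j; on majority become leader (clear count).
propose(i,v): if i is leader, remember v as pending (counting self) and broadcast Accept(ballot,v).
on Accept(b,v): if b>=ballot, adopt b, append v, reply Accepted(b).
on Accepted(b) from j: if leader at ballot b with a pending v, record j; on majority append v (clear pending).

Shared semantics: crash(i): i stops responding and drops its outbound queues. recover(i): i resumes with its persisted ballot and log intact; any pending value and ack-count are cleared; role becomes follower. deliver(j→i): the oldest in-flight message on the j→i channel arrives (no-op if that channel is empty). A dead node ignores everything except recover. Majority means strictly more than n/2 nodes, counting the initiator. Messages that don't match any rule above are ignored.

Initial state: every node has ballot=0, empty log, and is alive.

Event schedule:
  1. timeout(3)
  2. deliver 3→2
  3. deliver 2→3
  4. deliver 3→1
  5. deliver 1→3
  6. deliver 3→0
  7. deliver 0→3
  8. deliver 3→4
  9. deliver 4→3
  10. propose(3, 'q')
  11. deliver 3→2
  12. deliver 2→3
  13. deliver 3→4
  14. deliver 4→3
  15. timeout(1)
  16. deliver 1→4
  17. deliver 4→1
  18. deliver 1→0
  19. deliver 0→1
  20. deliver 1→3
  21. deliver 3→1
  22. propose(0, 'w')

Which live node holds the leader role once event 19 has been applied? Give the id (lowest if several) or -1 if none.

1. timeout(3):  <3:cand b8 ->
2. deliver 3→2:  <2:foll b8 ->
3. deliver 2→3:  nop
4. deliver 3→1:  <1:foll b8 ->
5. deliver 1→3:  <3:lead b8 ->
6. deliver 3→0:  <0:foll b8 ->
7. deliver 0→3:  nop
8. deliver 3→4:  <4:foll b8 ->
9. deliver 4→3:  nop
10. propose(3,'q'):  nop
11. deliver 3→2:  <2:foll b8 q>
12. deliver 2→3:  nop
13. deliver 3→4:  <4:foll b8 q>
14. deliver 4→3:  <3:lead b8 q>
15. timeout(1):  <1:cand b11 ->
16. deliver 1→4:  <4:foll b11 q>
17. deliver 4→1:  nop
18. deliver 1→0:  <0:foll b11 ->
19. deliver 0→1:  <1:lead b11 ->

1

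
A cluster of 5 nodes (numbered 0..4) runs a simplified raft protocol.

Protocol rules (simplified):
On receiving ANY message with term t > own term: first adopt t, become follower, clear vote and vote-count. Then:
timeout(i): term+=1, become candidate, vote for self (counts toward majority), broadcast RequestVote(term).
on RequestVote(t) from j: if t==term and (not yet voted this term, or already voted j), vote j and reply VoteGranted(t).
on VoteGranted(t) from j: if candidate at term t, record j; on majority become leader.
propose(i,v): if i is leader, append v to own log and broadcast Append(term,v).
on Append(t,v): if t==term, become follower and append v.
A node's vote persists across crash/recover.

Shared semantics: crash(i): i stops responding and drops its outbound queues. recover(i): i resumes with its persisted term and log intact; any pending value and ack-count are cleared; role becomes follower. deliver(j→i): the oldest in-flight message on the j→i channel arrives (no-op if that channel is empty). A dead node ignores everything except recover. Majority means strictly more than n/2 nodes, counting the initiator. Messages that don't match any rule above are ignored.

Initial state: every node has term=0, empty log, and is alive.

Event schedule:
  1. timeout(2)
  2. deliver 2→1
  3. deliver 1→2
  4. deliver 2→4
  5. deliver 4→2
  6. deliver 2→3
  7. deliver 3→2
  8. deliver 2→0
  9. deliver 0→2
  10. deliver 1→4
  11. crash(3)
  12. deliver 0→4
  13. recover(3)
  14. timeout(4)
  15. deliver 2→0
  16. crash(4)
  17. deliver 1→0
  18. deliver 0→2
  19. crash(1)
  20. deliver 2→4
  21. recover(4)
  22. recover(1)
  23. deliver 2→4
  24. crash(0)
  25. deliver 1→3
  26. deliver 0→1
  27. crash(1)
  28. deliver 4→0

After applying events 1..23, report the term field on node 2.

[1] timeout(2) → N2(cand t1 [-])
[2] deliver 2→1 → N1(foll t1 [-])
[3] deliver 1→2 → ∅
[4] deliver 2→4 → N4(foll t1 [-])
[5] deliver 4→2 → N2(lead t1 [-])
[6] deliver 2→3 → N3(foll t1 [-])
[7] deliver 3→2 → ∅
[8] deliver 2→0 → N0(foll t1 [-])
[9] deliver 0→2 → ∅
[10] deliver 1→4 → ∅
[11] crash(3) → N3(✗foll t1 [-])
[12] deliver 0→4 → ∅
[13] recover(3) → N3(foll t1 [-])
[14] timeout(4) → N4(cand t2 [-])
[15] deliver 2→0 → ∅
[16] crash(4) → N4(✗cand t2 [-])
[17] deliver 1→0 → ∅
[18] deliver 0→2 → ∅
[19] crash(1) → N1(✗foll t1 [-])
[20] deliver 2→4 → ∅
[21] recover(4) → N4(foll t2 [-])
[22] recover(1) → N1(foll t1 [-])
[23] deliver 2→4 → ∅

1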